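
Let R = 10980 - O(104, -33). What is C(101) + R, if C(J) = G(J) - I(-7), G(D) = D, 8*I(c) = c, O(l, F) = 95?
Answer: 87895/8 ≈ 10987.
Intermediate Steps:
I(c) = c/8
R = 10885 (R = 10980 - 1*95 = 10980 - 95 = 10885)
C(J) = 7/8 + J (C(J) = J - (-7)/8 = J - 1*(-7/8) = J + 7/8 = 7/8 + J)
C(101) + R = (7/8 + 101) + 10885 = 815/8 + 10885 = 87895/8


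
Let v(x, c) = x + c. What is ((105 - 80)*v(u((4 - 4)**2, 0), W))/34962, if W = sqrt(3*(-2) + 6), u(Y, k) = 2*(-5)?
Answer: -125/17481 ≈ -0.0071506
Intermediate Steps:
u(Y, k) = -10
W = 0 (W = sqrt(-6 + 6) = sqrt(0) = 0)
v(x, c) = c + x
((105 - 80)*v(u((4 - 4)**2, 0), W))/34962 = ((105 - 80)*(0 - 10))/34962 = (25*(-10))*(1/34962) = -250*1/34962 = -125/17481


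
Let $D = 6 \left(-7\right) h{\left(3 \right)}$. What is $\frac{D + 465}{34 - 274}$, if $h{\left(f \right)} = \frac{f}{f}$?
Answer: $- \frac{141}{80} \approx -1.7625$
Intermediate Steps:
$h{\left(f \right)} = 1$
$D = -42$ ($D = 6 \left(-7\right) 1 = \left(-42\right) 1 = -42$)
$\frac{D + 465}{34 - 274} = \frac{-42 + 465}{34 - 274} = \frac{423}{-240} = 423 \left(- \frac{1}{240}\right) = - \frac{141}{80}$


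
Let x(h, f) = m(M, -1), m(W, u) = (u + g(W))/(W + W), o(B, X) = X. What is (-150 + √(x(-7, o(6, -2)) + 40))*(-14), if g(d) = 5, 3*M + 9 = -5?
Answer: 2100 - 2*√1939 ≈ 2011.9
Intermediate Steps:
M = -14/3 (M = -3 + (⅓)*(-5) = -3 - 5/3 = -14/3 ≈ -4.6667)
m(W, u) = (5 + u)/(2*W) (m(W, u) = (u + 5)/(W + W) = (5 + u)/((2*W)) = (5 + u)*(1/(2*W)) = (5 + u)/(2*W))
x(h, f) = -3/7 (x(h, f) = (5 - 1)/(2*(-14/3)) = (½)*(-3/14)*4 = -3/7)
(-150 + √(x(-7, o(6, -2)) + 40))*(-14) = (-150 + √(-3/7 + 40))*(-14) = (-150 + √(277/7))*(-14) = (-150 + √1939/7)*(-14) = 2100 - 2*√1939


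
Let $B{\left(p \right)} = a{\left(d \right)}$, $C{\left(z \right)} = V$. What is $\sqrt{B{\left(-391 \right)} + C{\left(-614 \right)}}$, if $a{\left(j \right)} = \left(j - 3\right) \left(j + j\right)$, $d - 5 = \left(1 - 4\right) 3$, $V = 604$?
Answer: $2 \sqrt{165} \approx 25.69$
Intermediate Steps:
$C{\left(z \right)} = 604$
$d = -4$ ($d = 5 + \left(1 - 4\right) 3 = 5 - 9 = -4$)
$a{\left(j \right)} = 2 j \left(-3 + j\right)$ ($a{\left(j \right)} = \left(-3 + j\right) 2 j = 2 j \left(-3 + j\right)$)
$B{\left(p \right)} = 56$ ($B{\left(p \right)} = 2 \left(-4\right) \left(-3 - 4\right) = 2 \left(-4\right) \left(-7\right) = 56$)
$\sqrt{B{\left(-391 \right)} + C{\left(-614 \right)}} = \sqrt{56 + 604} = \sqrt{660} = 2 \sqrt{165}$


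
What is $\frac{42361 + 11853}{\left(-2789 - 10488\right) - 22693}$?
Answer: $- \frac{27107}{17985} \approx -1.5072$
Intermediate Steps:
$\frac{42361 + 11853}{\left(-2789 - 10488\right) - 22693} = \frac{54214}{\left(-2789 - 10488\right) - 22693} = \frac{54214}{-13277 - 22693} = \frac{54214}{-35970} = 54214 \left(- \frac{1}{35970}\right) = - \frac{27107}{17985}$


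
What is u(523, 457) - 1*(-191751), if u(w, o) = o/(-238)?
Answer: 45636281/238 ≈ 1.9175e+5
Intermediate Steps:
u(w, o) = -o/238 (u(w, o) = o*(-1/238) = -o/238)
u(523, 457) - 1*(-191751) = -1/238*457 - 1*(-191751) = -457/238 + 191751 = 45636281/238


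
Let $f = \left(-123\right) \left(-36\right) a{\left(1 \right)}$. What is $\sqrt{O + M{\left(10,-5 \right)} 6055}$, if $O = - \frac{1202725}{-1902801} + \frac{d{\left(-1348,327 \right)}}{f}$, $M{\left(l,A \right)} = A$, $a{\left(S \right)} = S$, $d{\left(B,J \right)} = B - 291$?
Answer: $\frac{i \sqrt{6633417779896737156333}}{468089046} \approx 174.0 i$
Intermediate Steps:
$d{\left(B,J \right)} = -291 + B$
$f = 4428$ ($f = \left(-123\right) \left(-36\right) 1 = 4428 \cdot 1 = 4428$)
$O = \frac{735658487}{2808534276}$ ($O = - \frac{1202725}{-1902801} + \frac{-291 - 1348}{4428} = \left(-1202725\right) \left(- \frac{1}{1902801}\right) - \frac{1639}{4428} = \frac{1202725}{1902801} - \frac{1639}{4428} = \frac{735658487}{2808534276} \approx 0.26194$)
$\sqrt{O + M{\left(10,-5 \right)} 6055} = \sqrt{\frac{735658487}{2808534276} - 30275} = \sqrt{- \frac{85027639547413}{2808534276}} = \frac{i \sqrt{6633417779896737156333}}{468089046}$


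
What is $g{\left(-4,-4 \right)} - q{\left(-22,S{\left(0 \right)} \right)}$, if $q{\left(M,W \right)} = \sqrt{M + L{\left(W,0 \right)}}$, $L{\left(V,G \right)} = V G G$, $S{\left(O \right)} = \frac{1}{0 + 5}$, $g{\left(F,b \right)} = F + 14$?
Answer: $10 - i \sqrt{22} \approx 10.0 - 4.6904 i$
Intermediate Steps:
$g{\left(F,b \right)} = 14 + F$
$S{\left(O \right)} = \frac{1}{5}$
$L{\left(V,G \right)} = V G^{2}$ ($L{\left(V,G \right)} = G V G = V G^{2}$)
$q{\left(M,W \right)} = \sqrt{M}$ ($q{\left(M,W \right)} = \sqrt{M + W 0^{2}} = \sqrt{M + W 0} = \sqrt{M + 0} = \sqrt{M}$)
$g{\left(-4,-4 \right)} - q{\left(-22,S{\left(0 \right)} \right)} = \left(14 - 4\right) - \sqrt{-22} = 10 - i \sqrt{22}$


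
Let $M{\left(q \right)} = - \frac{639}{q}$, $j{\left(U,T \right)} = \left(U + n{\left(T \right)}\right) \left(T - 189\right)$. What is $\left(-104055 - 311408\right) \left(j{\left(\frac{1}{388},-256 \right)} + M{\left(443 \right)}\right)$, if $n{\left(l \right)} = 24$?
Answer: $\frac{762859112549581}{171884} \approx 4.4382 \cdot 10^{9}$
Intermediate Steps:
$j{\left(U,T \right)} = \left(-189 + T\right) \left(24 + U\right)$ ($j{\left(U,T \right)} = \left(U + 24\right) \left(T - 189\right) = \left(24 + U\right) \left(-189 + T\right) = \left(-189 + T\right) \left(24 + U\right)$)
$\left(-104055 - 311408\right) \left(j{\left(\frac{1}{388},-256 \right)} + M{\left(443 \right)}\right) = \left(-104055 - 311408\right) \left(\left(-4536 - \frac{189}{388} + 24 \left(-256\right) - \frac{256}{388}\right) - \frac{639}{443}\right) = - 415463 \left(\left(-4536 - \frac{189}{388} - 6144 - \frac{64}{97}\right) - \frac{639}{443}\right) = - 415463 \left(- \frac{4144285}{388} - \frac{639}{443}\right) = \left(-415463\right) \left(- \frac{1836166187}{171884}\right) = \frac{762859112549581}{171884}$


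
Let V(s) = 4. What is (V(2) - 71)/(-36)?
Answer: 67/36 ≈ 1.8611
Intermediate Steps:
(V(2) - 71)/(-36) = (4 - 71)/(-36) = -1/36*(-67) = 67/36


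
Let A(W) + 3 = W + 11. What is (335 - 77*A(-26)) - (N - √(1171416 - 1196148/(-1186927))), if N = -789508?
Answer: 791229 + 46*√15916508307465/169561 ≈ 7.9231e+5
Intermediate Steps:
A(W) = 8 + W (A(W) = -3 + (W + 11) = -3 + (11 + W) = 8 + W)
(335 - 77*A(-26)) - (N - √(1171416 - 1196148/(-1186927))) = (335 - 77*(8 - 26)) - (-789508 - √(1171416 - 1196148/(-1186927))) = (335 - 77*(-18)) - (-789508 - √(1171416 - 1196148*(-1/1186927))) = (335 + 1386) - (-789508 - √(1171416 + 1196148/1186927)) = 1721 - (-789508 - √(1390386474780/1186927)) = 1721 - (-789508 - 46*√15916508307465/169561) = 1721 + (789508 + 46*√15916508307465/169561) = 791229 + 46*√15916508307465/169561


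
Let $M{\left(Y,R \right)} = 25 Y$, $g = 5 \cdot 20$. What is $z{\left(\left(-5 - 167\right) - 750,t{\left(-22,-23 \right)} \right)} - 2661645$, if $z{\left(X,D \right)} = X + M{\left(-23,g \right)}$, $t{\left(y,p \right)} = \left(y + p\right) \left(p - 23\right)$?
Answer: $-2663142$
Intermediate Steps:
$g = 100$
$t{\left(y,p \right)} = \left(-23 + p\right) \left(p + y\right)$ ($t{\left(y,p \right)} = \left(p + y\right) \left(p - 23\right) = \left(p + y\right) \left(-23 + p\right) = \left(-23 + p\right) \left(p + y\right)$)
$z{\left(X,D \right)} = -575 + X$ ($z{\left(X,D \right)} = X + 25 \left(-23\right) = X - 575 = -575 + X$)
$z{\left(\left(-5 - 167\right) - 750,t{\left(-22,-23 \right)} \right)} - 2661645 = \left(-575 - 922\right) - 2661645 = -1497 - 2661645 = -2663142$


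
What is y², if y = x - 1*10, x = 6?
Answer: 16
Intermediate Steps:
y = -4 (y = 6 - 1*10 = 6 - 10 = -4)
y² = (-4)² = 16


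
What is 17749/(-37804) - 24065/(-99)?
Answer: 907996109/3742596 ≈ 242.61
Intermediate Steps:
17749/(-37804) - 24065/(-99) = 17749*(-1/37804) - 24065*(-1/99) = -17749/37804 + 24065/99 = 907996109/3742596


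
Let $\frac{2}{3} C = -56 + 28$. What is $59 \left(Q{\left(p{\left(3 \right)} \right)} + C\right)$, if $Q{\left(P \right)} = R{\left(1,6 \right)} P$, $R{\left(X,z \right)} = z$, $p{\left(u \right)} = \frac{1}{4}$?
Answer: $- \frac{4779}{2} \approx -2389.5$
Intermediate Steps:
$p{\left(u \right)} = \frac{1}{4}$
$C = -42$ ($C = \frac{3 \left(-56 + 28\right)}{2} = \frac{3}{2} \left(-28\right) = -42$)
$Q{\left(P \right)} = 6 P$
$59 \left(Q{\left(p{\left(3 \right)} \right)} + C\right) = 59 \left(6 \cdot \frac{1}{4} - 42\right) = 59 \left(\frac{3}{2} - 42\right) = 59 \left(- \frac{81}{2}\right) = - \frac{4779}{2}$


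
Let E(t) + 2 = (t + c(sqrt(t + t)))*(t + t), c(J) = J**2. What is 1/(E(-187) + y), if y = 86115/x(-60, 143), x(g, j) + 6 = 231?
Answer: 15/3152921 ≈ 4.7575e-6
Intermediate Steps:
x(g, j) = 225 (x(g, j) = -6 + 231 = 225)
E(t) = -2 + 6*t**2 (E(t) = -2 + (t + (sqrt(t + t))**2)*(t + t) = -2 + (t + (sqrt(2*t))**2)*(2*t) = -2 + (t + (sqrt(2)*sqrt(t))**2)*(2*t) = -2 + (t + 2*t)*(2*t) = -2 + (3*t)*(2*t) = -2 + 6*t**2)
y = 5741/15 (y = 86115/225 = 86115*(1/225) = 5741/15 ≈ 382.73)
1/(E(-187) + y) = 1/((-2 + 6*(-187)**2) + 5741/15) = 1/((-2 + 6*34969) + 5741/15) = 1/((-2 + 209814) + 5741/15) = 1/(209812 + 5741/15) = 1/(3152921/15) = 15/3152921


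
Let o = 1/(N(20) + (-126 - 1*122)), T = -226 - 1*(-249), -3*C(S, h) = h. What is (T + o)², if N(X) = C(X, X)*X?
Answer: 692163481/1308736 ≈ 528.88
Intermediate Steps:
C(S, h) = -h/3
T = 23 (T = -226 + 249 = 23)
N(X) = -X²/3 (N(X) = (-X/3)*X = -X²/3)
o = -3/1144 (o = 1/(-⅓*20² + (-126 - 1*122)) = 1/(-⅓*400 + (-126 - 122)) = 1/(-400/3 - 248) = 1/(-1144/3) = -3/1144 ≈ -0.0026224)
(T + o)² = (23 - 3/1144)² = (26309/1144)² = 692163481/1308736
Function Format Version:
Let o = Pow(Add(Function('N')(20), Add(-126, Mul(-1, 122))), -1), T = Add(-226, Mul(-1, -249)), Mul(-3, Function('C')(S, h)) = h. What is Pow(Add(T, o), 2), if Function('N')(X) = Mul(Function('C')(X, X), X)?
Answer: Rational(692163481, 1308736) ≈ 528.88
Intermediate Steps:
Function('C')(S, h) = Mul(Rational(-1, 3), h)
T = 23 (T = Add(-226, 249) = 23)
Function('N')(X) = Mul(Rational(-1, 3), Pow(X, 2)) (Function('N')(X) = Mul(Mul(Rational(-1, 3), X), X) = Mul(Rational(-1, 3), Pow(X, 2)))
o = Rational(-3, 1144) (o = Pow(Add(Mul(Rational(-1, 3), Pow(20, 2)), Add(-126, Mul(-1, 122))), -1) = Pow(Add(Mul(Rational(-1, 3), 400), Add(-126, -122)), -1) = Pow(Add(Rational(-400, 3), -248), -1) = Pow(Rational(-1144, 3), -1) = Rational(-3, 1144) ≈ -0.0026224)
Pow(Add(T, o), 2) = Pow(Add(23, Rational(-3, 1144)), 2) = Pow(Rational(26309, 1144), 2) = Rational(692163481, 1308736)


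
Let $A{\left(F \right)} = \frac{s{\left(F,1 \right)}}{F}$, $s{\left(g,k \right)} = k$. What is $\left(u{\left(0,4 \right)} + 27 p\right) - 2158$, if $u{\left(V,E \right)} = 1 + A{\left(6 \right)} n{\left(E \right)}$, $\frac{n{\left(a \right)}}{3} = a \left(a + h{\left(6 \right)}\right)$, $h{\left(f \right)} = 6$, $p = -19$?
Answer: $-2650$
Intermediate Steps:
$n{\left(a \right)} = 3 a \left(6 + a\right)$ ($n{\left(a \right)} = 3 a \left(a + 6\right) = 3 a \left(6 + a\right)$)
$A{\left(F \right)} = \frac{1}{F}$ ($A{\left(F \right)} = 1 \frac{1}{F} = \frac{1}{F}$)
$u{\left(V,E \right)} = 1 + \frac{E \left(6 + E\right)}{2}$ ($u{\left(V,E \right)} = 1 + \frac{3 E \left(6 + E\right)}{6} = 1 + \frac{E \left(6 + E\right)}{2}$)
$\left(u{\left(0,4 \right)} + 27 p\right) - 2158 = \left(\left(1 + \frac{1}{2} \cdot 4 \left(6 + 4\right)\right) + 27 \left(-19\right)\right) - 2158 = \left(\left(1 + \frac{1}{2} \cdot 4 \cdot 10\right) - 513\right) - 2158 = \left(\left(1 + 20\right) - 513\right) - 2158 = \left(21 - 513\right) - 2158 = -492 - 2158 = -2650$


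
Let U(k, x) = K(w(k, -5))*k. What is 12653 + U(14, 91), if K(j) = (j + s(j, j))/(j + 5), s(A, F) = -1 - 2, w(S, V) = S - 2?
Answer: 215227/17 ≈ 12660.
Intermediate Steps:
w(S, V) = -2 + S
s(A, F) = -3
K(j) = (-3 + j)/(5 + j) (K(j) = (j - 3)/(j + 5) = (-3 + j)/(5 + j))
U(k, x) = k*(-5 + k)/(3 + k) (U(k, x) = ((-3 + (-2 + k))/(5 + (-2 + k)))*k = ((-5 + k)/(3 + k))*k = k*(-5 + k)/(3 + k))
12653 + U(14, 91) = 12653 + 14*(-5 + 14)/(3 + 14) = 12653 + 14*9/17 = 12653 + 14*(1/17)*9 = 12653 + 126/17 = 215227/17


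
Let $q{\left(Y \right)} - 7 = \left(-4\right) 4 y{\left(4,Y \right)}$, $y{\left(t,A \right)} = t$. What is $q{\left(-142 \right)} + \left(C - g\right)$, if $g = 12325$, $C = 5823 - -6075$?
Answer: $-484$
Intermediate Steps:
$C = 11898$ ($C = 5823 + 6075 = 11898$)
$q{\left(Y \right)} = -57$ ($q{\left(Y \right)} = 7 + \left(-4\right) 4 \cdot 4 = 7 - 64 = -57$)
$q{\left(-142 \right)} + \left(C - g\right) = -57 + \left(11898 - 12325\right) = -57 - 427 = -484$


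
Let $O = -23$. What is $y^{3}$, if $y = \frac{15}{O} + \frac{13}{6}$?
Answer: $\frac{9129329}{2628072} \approx 3.4738$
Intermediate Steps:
$y = \frac{209}{138}$ ($y = \frac{15}{-23} + \frac{13}{6} = 15 \left(- \frac{1}{23}\right) + 13 \cdot \frac{1}{6} = - \frac{15}{23} + \frac{13}{6} = \frac{209}{138} \approx 1.5145$)
$y^{3} = \left(\frac{209}{138}\right)^{3} = \frac{9129329}{2628072}$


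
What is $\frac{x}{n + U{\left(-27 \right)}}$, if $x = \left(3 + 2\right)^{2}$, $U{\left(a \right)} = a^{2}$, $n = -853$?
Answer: $- \frac{25}{124} \approx -0.20161$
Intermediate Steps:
$x = 25$ ($x = 5^{2} = 25$)
$\frac{x}{n + U{\left(-27 \right)}} = \frac{25}{-853 + \left(-27\right)^{2}} = \frac{25}{-853 + 729} = \frac{25}{-124} = 25 \left(- \frac{1}{124}\right) = - \frac{25}{124}$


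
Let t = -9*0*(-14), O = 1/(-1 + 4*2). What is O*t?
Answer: 0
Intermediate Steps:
O = 1/7 (O = 1/(-1 + 8) = 1/7 ≈ 0.14286)
t = 0 (t = 0*(-14) = 0)
O*t = (1/7)*0 = 0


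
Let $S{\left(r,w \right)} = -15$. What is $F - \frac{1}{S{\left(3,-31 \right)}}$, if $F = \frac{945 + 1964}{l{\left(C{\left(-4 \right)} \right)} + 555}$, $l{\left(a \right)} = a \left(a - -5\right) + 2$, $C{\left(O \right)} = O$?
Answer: $\frac{44188}{8295} \approx 5.3271$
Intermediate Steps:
$l{\left(a \right)} = 2 + a \left(5 + a\right)$ ($l{\left(a \right)} = a \left(a + 5\right) + 2 = a \left(5 + a\right) + 2 = 2 + a \left(5 + a\right)$)
$F = \frac{2909}{553}$ ($F = \frac{945 + 1964}{\left(2 + \left(-4\right)^{2} + 5 \left(-4\right)\right) + 555} = \frac{2909}{\left(2 + 16 - 20\right) + 555} = \frac{2909}{-2 + 555} = \frac{2909}{553} \approx 5.2604$)
$F - \frac{1}{S{\left(3,-31 \right)}} = \frac{2909}{553} - \frac{1}{-15} = \frac{2909}{553} - - \frac{1}{15} = \frac{2909}{553} + \frac{1}{15} = \frac{44188}{8295}$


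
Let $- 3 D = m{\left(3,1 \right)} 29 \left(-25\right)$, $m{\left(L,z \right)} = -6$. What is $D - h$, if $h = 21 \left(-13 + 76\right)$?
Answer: $-2773$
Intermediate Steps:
$D = -1450$ ($D = - \frac{\left(-6\right) 29 \left(-25\right)}{3} = - \frac{\left(-174\right) \left(-25\right)}{3} = \left(- \frac{1}{3}\right) 4350 = -1450$)
$h = 1323$ ($h = 21 \cdot 63 = 1323$)
$D - h = -1450 - 1323 = -2773$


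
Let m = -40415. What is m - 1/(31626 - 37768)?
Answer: -248228929/6142 ≈ -40415.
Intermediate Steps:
m - 1/(31626 - 37768) = -40415 - 1/(31626 - 37768) = -40415 - 1/(-6142) = -40415 - 1*(-1/6142) = -40415 + 1/6142 = -248228929/6142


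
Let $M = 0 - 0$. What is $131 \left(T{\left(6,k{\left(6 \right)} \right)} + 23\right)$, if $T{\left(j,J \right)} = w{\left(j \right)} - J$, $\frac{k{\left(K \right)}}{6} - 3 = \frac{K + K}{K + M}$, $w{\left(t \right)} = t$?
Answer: $-131$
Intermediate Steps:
$M = 0$ ($M = 0 + 0 = 0$)
$k{\left(K \right)} = 30$ ($k{\left(K \right)} = 18 + 6 \frac{K + K}{K + 0} = 18 + 6 \frac{2 K}{K} = 18 + 6 \cdot 2 = 18 + 12 = 30$)
$T{\left(j,J \right)} = j - J$
$131 \left(T{\left(6,k{\left(6 \right)} \right)} + 23\right) = 131 \left(\left(6 - 30\right) + 23\right) = 131 \left(-24 + 23\right) = 131 \left(-1\right) = -131$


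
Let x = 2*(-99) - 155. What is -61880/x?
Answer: 61880/353 ≈ 175.30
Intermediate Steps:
x = -353 (x = -198 - 155 = -353)
-61880/x = -61880/(-353) = -61880*(-1/353) = 61880/353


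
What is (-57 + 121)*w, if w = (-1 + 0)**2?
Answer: 64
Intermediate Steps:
w = 1 (w = (-1)**2 = 1)
(-57 + 121)*w = (-57 + 121)*1 = 64*1 = 64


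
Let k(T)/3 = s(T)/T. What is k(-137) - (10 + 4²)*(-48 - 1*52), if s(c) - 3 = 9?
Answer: 356164/137 ≈ 2599.7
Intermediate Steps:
s(c) = 12 (s(c) = 3 + 9 = 12)
k(T) = 36/T (k(T) = 3*(12/T) = 36/T)
k(-137) - (10 + 4²)*(-48 - 1*52) = 36/(-137) - (10 + 4²)*(-48 - 1*52) = 36*(-1/137) - (10 + 16)*(-48 - 52) = -36/137 - 26*(-100) = -36/137 - 1*(-2600) = -36/137 + 2600 = 356164/137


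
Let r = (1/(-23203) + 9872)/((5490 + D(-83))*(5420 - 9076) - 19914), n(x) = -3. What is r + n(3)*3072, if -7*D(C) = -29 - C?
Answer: -30031968641533897/3258676978962 ≈ -9216.0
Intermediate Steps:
D(C) = 29/7 + C/7 (D(C) = -(-29 - C)/7 = 29/7 + C/7)
r = -1603420105/3258676978962 (r = (1/(-23203) + 9872)/((5490 + (29/7 + (⅐)*(-83)))*(5420 - 9076) - 19914) = (-1/23203 + 9872)/((5490 + (29/7 - 83/7))*(-3656) - 19914) = 229060015/(23203*((5490 - 54/7)*(-3656) - 19914)) = 229060015/(23203*((38376/7)*(-3656) - 19914)) = 229060015/(23203*(-140302656/7 - 19914)) = 229060015/(23203*(-140442054/7)) = (229060015/23203)*(-7/140442054) = -1603420105/3258676978962 ≈ -0.00049205)
r + n(3)*3072 = -1603420105/3258676978962 - 3*3072 = -1603420105/3258676978962 - 9216 = -30031968641533897/3258676978962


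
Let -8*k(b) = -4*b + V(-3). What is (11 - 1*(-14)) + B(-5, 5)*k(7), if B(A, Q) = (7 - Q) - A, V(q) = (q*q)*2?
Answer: 135/4 ≈ 33.750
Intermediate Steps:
V(q) = 2*q² (V(q) = q²*2 = 2*q²)
B(A, Q) = 7 - A - Q
k(b) = -9/4 + b/2 (k(b) = -(-4*b + 2*(-3)²)/8 = -(-4*b + 2*9)/8 = -(-4*b + 18)/8 = -(18 - 4*b)/8 = -9/4 + b/2)
(11 - 1*(-14)) + B(-5, 5)*k(7) = (11 - 1*(-14)) + (7 - 1*(-5) - 1*5)*(-9/4 + (½)*7) = (11 + 14) + (7 + 5 - 5)*(-9/4 + 7/2) = 25 + 7*(5/4) = 25 + 35/4 = 135/4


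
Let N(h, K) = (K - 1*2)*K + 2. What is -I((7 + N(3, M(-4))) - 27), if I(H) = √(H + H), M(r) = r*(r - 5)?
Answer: -6*√67 ≈ -49.112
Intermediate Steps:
M(r) = r*(-5 + r)
N(h, K) = 2 + K*(-2 + K) (N(h, K) = (K - 2)*K + 2 = (-2 + K)*K + 2 = K*(-2 + K) + 2 = 2 + K*(-2 + K))
I(H) = √2*√H (I(H) = √(2*H) = √2*√H)
-I((7 + N(3, M(-4))) - 27) = -√2*√((7 + (2 + (-4*(-5 - 4))² - (-8)*(-5 - 4))) - 27) = -√2*√((7 + (2 + (-4*(-9))² - (-8)*(-9))) - 27) = -√2*√((7 + (2 + 36² - 2*36)) - 27) = -√2*√((7 + (2 + 1296 - 72)) - 27) = -√2*√((7 + 1226) - 27) = -√2*√(1233 - 27) = -√2*√1206 = -√2*3*√134 = -6*√67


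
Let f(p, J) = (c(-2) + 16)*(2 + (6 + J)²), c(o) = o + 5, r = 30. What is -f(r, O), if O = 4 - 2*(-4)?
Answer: -6194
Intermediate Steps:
c(o) = 5 + o
O = 12 (O = 4 + 8 = 12)
f(p, J) = 38 + 19*(6 + J)² (f(p, J) = ((5 - 2) + 16)*(2 + (6 + J)²) = (3 + 16)*(2 + (6 + J)²) = 19*(2 + (6 + J)²) = 38 + 19*(6 + J)²)
-f(r, O) = -(38 + 19*(6 + 12)²) = -(38 + 19*18²) = -(38 + 19*324) = -(38 + 6156) = -1*6194 = -6194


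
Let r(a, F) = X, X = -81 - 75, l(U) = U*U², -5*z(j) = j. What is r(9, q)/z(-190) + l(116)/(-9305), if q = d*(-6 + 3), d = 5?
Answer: -30382814/176795 ≈ -171.85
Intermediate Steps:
z(j) = -j/5
l(U) = U³
q = -15 (q = 5*(-6 + 3) = 5*(-3) = -15)
X = -156
r(a, F) = -156
r(9, q)/z(-190) + l(116)/(-9305) = -156/((-⅕*(-190))) + 116³/(-9305) = -156/38 + 1560896*(-1/9305) = -156*1/38 - 1560896/9305 = -78/19 - 1560896/9305 = -30382814/176795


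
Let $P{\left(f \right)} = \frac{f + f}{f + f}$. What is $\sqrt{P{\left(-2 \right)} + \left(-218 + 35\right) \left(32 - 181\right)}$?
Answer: $2 \sqrt{6817} \approx 165.13$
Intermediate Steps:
$P{\left(f \right)} = 1$ ($P{\left(f \right)} = \frac{2 f}{2 f} = 2 f \frac{1}{2 f} = 1$)
$\sqrt{P{\left(-2 \right)} + \left(-218 + 35\right) \left(32 - 181\right)} = \sqrt{1 + \left(-218 + 35\right) \left(32 - 181\right)} = \sqrt{1 - -27267} = \sqrt{1 + 27267} = \sqrt{27268} = 2 \sqrt{6817}$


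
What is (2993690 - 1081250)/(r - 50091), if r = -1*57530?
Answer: -1912440/107621 ≈ -17.770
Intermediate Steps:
r = -57530
(2993690 - 1081250)/(r - 50091) = (2993690 - 1081250)/(-57530 - 50091) = 1912440/(-107621) = 1912440*(-1/107621) = -1912440/107621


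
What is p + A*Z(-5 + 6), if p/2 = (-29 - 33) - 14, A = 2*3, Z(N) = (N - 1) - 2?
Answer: -164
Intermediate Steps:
Z(N) = -3 + N (Z(N) = (-1 + N) - 2 = -3 + N)
A = 6
p = -152 (p = 2*((-29 - 33) - 14) = 2*(-62 - 14) = 2*(-76) = -152)
p + A*Z(-5 + 6) = -152 + 6*(-3 + (-5 + 6)) = -152 + 6*(-3 + 1) = -152 + 6*(-2) = -152 - 12 = -164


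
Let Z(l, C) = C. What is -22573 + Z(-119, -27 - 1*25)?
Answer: -22625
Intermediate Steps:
-22573 + Z(-119, -27 - 1*25) = -22573 + (-27 - 1*25) = -22573 + (-27 - 25) = -22573 - 52 = -22625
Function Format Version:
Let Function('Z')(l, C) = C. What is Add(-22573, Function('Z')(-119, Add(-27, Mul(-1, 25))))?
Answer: -22625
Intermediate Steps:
Add(-22573, Function('Z')(-119, Add(-27, Mul(-1, 25)))) = Add(-22573, Add(-27, Mul(-1, 25))) = Add(-22573, Add(-27, -25)) = Add(-22573, -52) = -22625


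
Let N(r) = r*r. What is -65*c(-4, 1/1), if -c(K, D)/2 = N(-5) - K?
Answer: 3770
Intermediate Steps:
N(r) = r²
c(K, D) = -50 + 2*K (c(K, D) = -2*((-5)² - K) = -2*(25 - K) = -50 + 2*K)
-65*c(-4, 1/1) = -65*(-50 + 2*(-4)) = -65*(-50 - 8) = -65*(-58) = 3770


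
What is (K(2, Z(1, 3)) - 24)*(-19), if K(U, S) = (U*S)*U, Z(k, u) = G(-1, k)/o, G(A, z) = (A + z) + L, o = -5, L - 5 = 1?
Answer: 2736/5 ≈ 547.20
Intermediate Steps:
L = 6 (L = 5 + 1 = 6)
G(A, z) = 6 + A + z (G(A, z) = (A + z) + 6 = 6 + A + z)
Z(k, u) = -1 - k/5 (Z(k, u) = (6 - 1 + k)/(-5) = (5 + k)*(-⅕) = -1 - k/5)
K(U, S) = S*U² (K(U, S) = (S*U)*U = S*U²)
(K(2, Z(1, 3)) - 24)*(-19) = ((-1 - ⅕*1)*2² - 24)*(-19) = ((-1 - ⅕)*4 - 24)*(-19) = (-6/5*4 - 24)*(-19) = (-24/5 - 24)*(-19) = -144/5*(-19) = 2736/5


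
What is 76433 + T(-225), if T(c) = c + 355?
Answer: 76563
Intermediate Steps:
T(c) = 355 + c
76433 + T(-225) = 76433 + (355 - 225) = 76433 + 130 = 76563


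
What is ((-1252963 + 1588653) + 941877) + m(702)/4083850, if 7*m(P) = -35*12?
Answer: 521739199289/408385 ≈ 1.2776e+6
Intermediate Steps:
m(P) = -60 (m(P) = (-35*12)/7 = (1/7)*(-420) = -60)
((-1252963 + 1588653) + 941877) + m(702)/4083850 = ((-1252963 + 1588653) + 941877) - 60/4083850 = (335690 + 941877) - 60*1/4083850 = 1277567 - 6/408385 = 521739199289/408385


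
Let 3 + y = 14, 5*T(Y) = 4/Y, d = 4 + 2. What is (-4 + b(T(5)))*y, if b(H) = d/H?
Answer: 737/2 ≈ 368.50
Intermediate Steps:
d = 6
T(Y) = 4/(5*Y) (T(Y) = (4/Y)/5 = 4/(5*Y))
b(H) = 6/H
y = 11 (y = -3 + 14 = 11)
(-4 + b(T(5)))*y = (-4 + 6/(((4/5)/5)))*11 = (-4 + 6/(((4/5)*(1/5))))*11 = (-4 + 6/(4/25))*11 = (-4 + 6*(25/4))*11 = (-4 + 75/2)*11 = (67/2)*11 = 737/2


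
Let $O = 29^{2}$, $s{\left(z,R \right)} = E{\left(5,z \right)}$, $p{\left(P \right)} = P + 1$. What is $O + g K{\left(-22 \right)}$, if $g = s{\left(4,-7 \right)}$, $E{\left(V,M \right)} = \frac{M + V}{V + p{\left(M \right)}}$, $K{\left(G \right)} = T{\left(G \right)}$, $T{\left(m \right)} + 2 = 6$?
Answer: $\frac{4223}{5} \approx 844.6$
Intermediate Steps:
$T{\left(m \right)} = 4$ ($T{\left(m \right)} = -2 + 6 = 4$)
$p{\left(P \right)} = 1 + P$
$K{\left(G \right)} = 4$
$E{\left(V,M \right)} = \frac{M + V}{1 + M + V}$ ($E{\left(V,M \right)} = \frac{M + V}{V + \left(1 + M\right)} = \frac{M + V}{1 + M + V}$)
$s{\left(z,R \right)} = \frac{5 + z}{6 + z}$ ($s{\left(z,R \right)} = \frac{z + 5}{1 + z + 5} = \frac{5 + z}{6 + z}$)
$g = \frac{9}{10}$ ($g = \frac{5 + 4}{6 + 4} = \frac{1}{10} \cdot 9 = \frac{9}{10} \approx 0.9$)
$O = 841$
$O + g K{\left(-22 \right)} = 841 + \frac{9}{10} \cdot 4 = 841 + \frac{18}{5} = \frac{4223}{5}$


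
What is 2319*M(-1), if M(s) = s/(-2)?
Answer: 2319/2 ≈ 1159.5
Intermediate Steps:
M(s) = -s/2 (M(s) = s*(-½) = -s/2)
2319*M(-1) = 2319*(-½*(-1)) = 2319*(½) = 2319/2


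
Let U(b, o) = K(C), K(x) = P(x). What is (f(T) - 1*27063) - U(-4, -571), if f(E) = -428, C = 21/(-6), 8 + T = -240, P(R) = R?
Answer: -54975/2 ≈ -27488.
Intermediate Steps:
T = -248 (T = -8 - 240 = -248)
C = -7/2 (C = 21*(-⅙) = -7/2 ≈ -3.5000)
K(x) = x
U(b, o) = -7/2
(f(T) - 1*27063) - U(-4, -571) = (-428 - 1*27063) - 1*(-7/2) = (-428 - 27063) + 7/2 = -27491 + 7/2 = -54975/2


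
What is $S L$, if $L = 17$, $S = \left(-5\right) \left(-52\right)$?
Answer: $4420$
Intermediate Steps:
$S = 260$
$S L = 260 \cdot 17 = 4420$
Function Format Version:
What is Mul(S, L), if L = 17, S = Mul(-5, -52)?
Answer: 4420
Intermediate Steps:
S = 260
Mul(S, L) = Mul(260, 17) = 4420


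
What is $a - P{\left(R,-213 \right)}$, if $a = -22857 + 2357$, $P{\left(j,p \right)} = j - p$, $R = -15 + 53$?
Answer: $-20751$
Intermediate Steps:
$R = 38$
$a = -20500$
$a - P{\left(R,-213 \right)} = -20500 - \left(38 - -213\right) = -20500 - \left(38 + 213\right) = -20500 - 251 = -20751$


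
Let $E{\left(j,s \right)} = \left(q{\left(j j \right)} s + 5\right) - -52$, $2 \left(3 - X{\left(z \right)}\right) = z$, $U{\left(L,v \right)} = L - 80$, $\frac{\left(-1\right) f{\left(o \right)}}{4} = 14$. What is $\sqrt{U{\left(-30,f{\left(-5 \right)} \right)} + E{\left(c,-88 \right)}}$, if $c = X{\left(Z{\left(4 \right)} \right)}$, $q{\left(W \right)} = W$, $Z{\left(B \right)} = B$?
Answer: $i \sqrt{141} \approx 11.874 i$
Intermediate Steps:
$f{\left(o \right)} = -56$ ($f{\left(o \right)} = \left(-4\right) 14 = -56$)
$U{\left(L,v \right)} = -80 + L$
$X{\left(z \right)} = 3 - \frac{z}{2}$
$c = 1$ ($c = 3 - 2 = 1$)
$E{\left(j,s \right)} = 57 + s j^{2}$ ($E{\left(j,s \right)} = \left(j j s + 5\right) - -52 = \left(j^{2} s + 5\right) + 52 = \left(s j^{2} + 5\right) + 52 = \left(5 + s j^{2}\right) + 52 = 57 + s j^{2}$)
$\sqrt{U{\left(-30,f{\left(-5 \right)} \right)} + E{\left(c,-88 \right)}} = \sqrt{\left(-80 - 30\right) + \left(57 - 88 \cdot 1^{2}\right)} = \sqrt{-110 + \left(57 - 88\right)} = \sqrt{-110 - 31} = \sqrt{-141} = i \sqrt{141}$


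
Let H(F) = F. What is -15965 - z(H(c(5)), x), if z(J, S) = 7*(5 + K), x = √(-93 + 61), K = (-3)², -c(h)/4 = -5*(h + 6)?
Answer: -16063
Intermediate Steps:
c(h) = 120 + 20*h (c(h) = -(-20)*(h + 6) = -(-20)*(6 + h) = -4*(-30 - 5*h) = 120 + 20*h)
K = 9
x = 4*I*√2 (x = √(-32) = 4*I*√2 ≈ 5.6569*I)
z(J, S) = 98 (z(J, S) = 7*(5 + 9) = 7*14 = 98)
-15965 - z(H(c(5)), x) = -15965 - 1*98 = -15965 - 98 = -16063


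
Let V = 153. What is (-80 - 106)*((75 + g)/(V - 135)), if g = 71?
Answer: -4526/3 ≈ -1508.7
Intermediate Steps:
(-80 - 106)*((75 + g)/(V - 135)) = (-80 - 106)*((75 + 71)/(153 - 135)) = -27156/18 = -186*73/9 = -4526/3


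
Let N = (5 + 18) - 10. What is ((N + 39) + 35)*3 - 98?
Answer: 163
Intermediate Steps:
N = 13 (N = 23 - 10 = 13)
((N + 39) + 35)*3 - 98 = ((13 + 39) + 35)*3 - 98 = (52 + 35)*3 - 98 = 87*3 - 98 = 261 - 98 = 163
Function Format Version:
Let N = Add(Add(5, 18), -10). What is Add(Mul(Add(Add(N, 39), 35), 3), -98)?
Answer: 163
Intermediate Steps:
N = 13 (N = Add(23, -10) = 13)
Add(Mul(Add(Add(N, 39), 35), 3), -98) = Add(Mul(Add(Add(13, 39), 35), 3), -98) = Add(Mul(Add(52, 35), 3), -98) = Add(Mul(87, 3), -98) = Add(261, -98) = 163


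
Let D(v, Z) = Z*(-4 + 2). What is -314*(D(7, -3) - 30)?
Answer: 7536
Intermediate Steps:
D(v, Z) = -2*Z (D(v, Z) = Z*(-2) = -2*Z)
-314*(D(7, -3) - 30) = -314*(-2*(-3) - 30) = -314*(6 - 30) = -314*(-24) = 7536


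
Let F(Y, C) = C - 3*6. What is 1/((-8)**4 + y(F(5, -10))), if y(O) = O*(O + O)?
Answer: 1/5664 ≈ 0.00017655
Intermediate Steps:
F(Y, C) = -18 + C (F(Y, C) = C - 18 = -18 + C)
y(O) = 2*O**2 (y(O) = O*(2*O) = 2*O**2)
1/((-8)**4 + y(F(5, -10))) = 1/((-8)**4 + 2*(-18 - 10)**2) = 1/(4096 + 2*(-28)**2) = 1/(4096 + 2*784) = 1/(4096 + 1568) = 1/5664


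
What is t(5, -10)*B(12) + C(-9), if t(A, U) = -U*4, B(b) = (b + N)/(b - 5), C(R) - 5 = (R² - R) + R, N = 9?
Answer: 206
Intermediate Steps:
C(R) = 5 + R² (C(R) = 5 + ((R² - R) + R) = 5 + R²)
B(b) = (9 + b)/(-5 + b) (B(b) = (b + 9)/(b - 5) = (9 + b)/(-5 + b))
t(A, U) = -4*U
t(5, -10)*B(12) + C(-9) = (-4*(-10))*((9 + 12)/(-5 + 12)) + (5 + (-9)²) = 40*(21/7) + (5 + 81) = 40*((⅐)*21) + 86 = 40*3 + 86 = 120 + 86 = 206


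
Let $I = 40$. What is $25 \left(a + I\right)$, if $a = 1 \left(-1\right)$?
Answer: $975$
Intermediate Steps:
$a = -1$
$25 \left(a + I\right) = 25 \left(-1 + 40\right) = 25 \cdot 39 = 975$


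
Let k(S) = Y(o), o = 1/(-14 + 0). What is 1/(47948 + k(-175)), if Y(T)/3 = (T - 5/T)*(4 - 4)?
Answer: 1/47948 ≈ 2.0856e-5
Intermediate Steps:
o = -1/14 (o = 1/(-14) = -1/14 ≈ -0.071429)
Y(T) = 0 (Y(T) = 3*((T - 5/T)*(4 - 4)) = 3*((T - 5/T)*0) = 3*0 = 0)
k(S) = 0
1/(47948 + k(-175)) = 1/(47948 + 0) = 1/47948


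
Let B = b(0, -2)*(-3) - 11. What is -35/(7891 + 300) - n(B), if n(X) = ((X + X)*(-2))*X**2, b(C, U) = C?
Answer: -43608919/8191 ≈ -5324.0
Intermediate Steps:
B = -11 (B = 0*(-3) - 11 = 0 - 11 = -11)
n(X) = -4*X**3 (n(X) = ((2*X)*(-2))*X**2 = (-4*X)*X**2 = -4*X**3)
-35/(7891 + 300) - n(B) = -35/(7891 + 300) - (-4)*(-11)**3 = -35/8191 - (-4)*(-1331) = (1/8191)*(-35) - 1*5324 = -35/8191 - 5324 = -43608919/8191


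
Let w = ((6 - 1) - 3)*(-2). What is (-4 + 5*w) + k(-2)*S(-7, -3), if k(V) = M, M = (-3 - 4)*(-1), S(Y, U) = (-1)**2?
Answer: -17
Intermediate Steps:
S(Y, U) = 1
M = 7 (M = -7*(-1) = 7)
k(V) = 7
w = -4 (w = (5 - 3)*(-2) = 2*(-2) = -4)
(-4 + 5*w) + k(-2)*S(-7, -3) = (-4 + 5*(-4)) + 7*1 = (-4 - 20) + 7 = -24 + 7 = -17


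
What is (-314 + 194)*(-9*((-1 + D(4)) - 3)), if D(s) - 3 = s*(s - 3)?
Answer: 3240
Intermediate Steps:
D(s) = 3 + s*(-3 + s) (D(s) = 3 + s*(s - 3) = 3 + s*(-3 + s))
(-314 + 194)*(-9*((-1 + D(4)) - 3)) = (-314 + 194)*(-9*((-1 + (3 + 4² - 3*4)) - 3)) = -(-1080)*((-1 + (3 + 16 - 12)) - 3) = -(-1080)*((-1 + 7) - 3) = -(-1080)*(6 - 3) = -(-1080)*3 = -120*(-27) = 3240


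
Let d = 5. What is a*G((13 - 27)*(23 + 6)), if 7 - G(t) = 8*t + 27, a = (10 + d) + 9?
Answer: 77472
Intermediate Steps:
a = 24 (a = (10 + 5) + 9 = 15 + 9 = 24)
G(t) = -20 - 8*t (G(t) = 7 - (8*t + 27) = 7 - (27 + 8*t) = 7 + (-27 - 8*t) = -20 - 8*t)
a*G((13 - 27)*(23 + 6)) = 24*(-20 - 8*(13 - 27)*(23 + 6)) = 24*(-20 - (-112)*29) = 24*(-20 - 8*(-406)) = 24*(-20 + 3248) = 24*3228 = 77472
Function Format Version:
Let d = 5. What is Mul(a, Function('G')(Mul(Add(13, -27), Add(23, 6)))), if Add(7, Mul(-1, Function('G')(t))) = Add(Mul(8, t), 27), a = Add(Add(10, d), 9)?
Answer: 77472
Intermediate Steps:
a = 24 (a = Add(Add(10, 5), 9) = Add(15, 9) = 24)
Function('G')(t) = Add(-20, Mul(-8, t)) (Function('G')(t) = Add(7, Mul(-1, Add(Mul(8, t), 27))) = Add(7, Mul(-1, Add(27, Mul(8, t)))) = Add(7, Add(-27, Mul(-8, t))) = Add(-20, Mul(-8, t)))
Mul(a, Function('G')(Mul(Add(13, -27), Add(23, 6)))) = Mul(24, Add(-20, Mul(-8, Mul(Add(13, -27), Add(23, 6))))) = Mul(24, Add(-20, Mul(-8, Mul(-14, 29)))) = Mul(24, Add(-20, Mul(-8, -406))) = Mul(24, Add(-20, 3248)) = Mul(24, 3228) = 77472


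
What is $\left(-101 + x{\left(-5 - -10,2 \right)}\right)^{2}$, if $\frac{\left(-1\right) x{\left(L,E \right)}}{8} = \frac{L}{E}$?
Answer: $14641$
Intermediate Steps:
$x{\left(L,E \right)} = - \frac{8 L}{E}$ ($x{\left(L,E \right)} = - 8 \frac{L}{E} = - \frac{8 L}{E}$)
$\left(-101 + x{\left(-5 - -10,2 \right)}\right)^{2} = \left(-101 - \frac{8 \left(-5 - -10\right)}{2}\right)^{2} = \left(-101 - 8 \left(-5 + 10\right) \frac{1}{2}\right)^{2} = \left(-101 - 40 \cdot \frac{1}{2}\right)^{2} = \left(-101 - 20\right)^{2} = \left(-121\right)^{2} = 14641$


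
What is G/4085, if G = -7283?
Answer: -7283/4085 ≈ -1.7829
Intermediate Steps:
G/4085 = -7283/4085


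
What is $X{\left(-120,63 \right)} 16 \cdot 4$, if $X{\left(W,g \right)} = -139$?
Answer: $-8896$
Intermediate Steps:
$X{\left(-120,63 \right)} 16 \cdot 4 = - 139 \cdot 16 \cdot 4 = \left(-139\right) 64 = -8896$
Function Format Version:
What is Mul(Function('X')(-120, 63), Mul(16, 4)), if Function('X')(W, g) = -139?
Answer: -8896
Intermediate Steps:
Mul(Function('X')(-120, 63), Mul(16, 4)) = Mul(-139, Mul(16, 4)) = Mul(-139, 64) = -8896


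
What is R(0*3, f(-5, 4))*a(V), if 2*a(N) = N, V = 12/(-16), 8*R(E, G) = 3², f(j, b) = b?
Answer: -27/64 ≈ -0.42188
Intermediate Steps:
R(E, G) = 9/8 (R(E, G) = (⅛)*3² = (⅛)*9 = 9/8)
V = -¾ (V = 12*(-1/16) = -¾ ≈ -0.75000)
a(N) = N/2
R(0*3, f(-5, 4))*a(V) = 9*((½)*(-¾))/8 = (9/8)*(-3/8) = -27/64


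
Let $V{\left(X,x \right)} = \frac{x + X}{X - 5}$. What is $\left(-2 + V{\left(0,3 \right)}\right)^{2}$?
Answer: $\frac{169}{25} \approx 6.76$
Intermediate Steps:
$V{\left(X,x \right)} = \frac{X + x}{-5 + X}$
$\left(-2 + V{\left(0,3 \right)}\right)^{2} = \left(-2 + \frac{0 + 3}{-5 + 0}\right)^{2} = \left(-2 + \frac{1}{-5} \cdot 3\right)^{2} = \left(-2 - \frac{3}{5}\right)^{2} = \left(- \frac{13}{5}\right)^{2} = \frac{169}{25}$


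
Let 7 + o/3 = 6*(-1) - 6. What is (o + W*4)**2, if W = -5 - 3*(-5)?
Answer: 289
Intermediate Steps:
W = 10 (W = -5 + 15 = 10)
o = -57 (o = -21 + 3*(6*(-1) - 6) = -21 + 3*(-6 - 6) = -21 + 3*(-12) = -21 - 36 = -57)
(o + W*4)**2 = (-57 + 10*4)**2 = (-57 + 40)**2 = (-17)**2 = 289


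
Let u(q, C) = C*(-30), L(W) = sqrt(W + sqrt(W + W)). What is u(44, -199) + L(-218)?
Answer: 5970 + sqrt(-218 + 2*I*sqrt(109)) ≈ 5970.7 + 14.782*I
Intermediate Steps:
L(W) = sqrt(W + sqrt(2)*sqrt(W)) (L(W) = sqrt(W + sqrt(2*W)) = sqrt(W + sqrt(2)*sqrt(W)))
u(q, C) = -30*C
u(44, -199) + L(-218) = -30*(-199) + sqrt(-218 + sqrt(2)*sqrt(-218)) = 5970 + sqrt(-218 + sqrt(2)*(I*sqrt(218))) = 5970 + sqrt(-218 + 2*I*sqrt(109))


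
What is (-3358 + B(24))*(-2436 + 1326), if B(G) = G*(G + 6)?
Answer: 2928180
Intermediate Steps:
B(G) = G*(6 + G)
(-3358 + B(24))*(-2436 + 1326) = (-3358 + 24*(6 + 24))*(-2436 + 1326) = (-3358 + 24*30)*(-1110) = (-3358 + 720)*(-1110) = -2638*(-1110) = 2928180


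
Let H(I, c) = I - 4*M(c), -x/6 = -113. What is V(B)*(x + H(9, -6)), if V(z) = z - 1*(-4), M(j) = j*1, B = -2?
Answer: 1422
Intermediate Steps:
M(j) = j
V(z) = 4 + z (V(z) = z + 4 = 4 + z)
x = 678 (x = -6*(-113) = 678)
H(I, c) = I - 4*c
V(B)*(x + H(9, -6)) = (4 - 2)*(678 + (9 - 4*(-6))) = 2*(678 + (9 + 24)) = 2*(678 + 33) = 2*711 = 1422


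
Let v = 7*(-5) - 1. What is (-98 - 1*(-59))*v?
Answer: 1404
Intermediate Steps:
v = -36 (v = -35 - 1 = -36)
(-98 - 1*(-59))*v = (-98 - 1*(-59))*(-36) = (-98 + 59)*(-36) = -39*(-36) = 1404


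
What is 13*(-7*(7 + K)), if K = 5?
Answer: -1092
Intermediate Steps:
13*(-7*(7 + K)) = 13*(-7*(7 + 5)) = 13*(-7*12) = 13*(-84) = -1092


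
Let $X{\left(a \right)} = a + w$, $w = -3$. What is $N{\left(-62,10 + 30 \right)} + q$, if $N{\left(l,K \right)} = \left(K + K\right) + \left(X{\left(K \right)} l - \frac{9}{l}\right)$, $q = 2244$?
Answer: $\frac{1869}{62} \approx 30.145$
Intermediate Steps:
$X{\left(a \right)} = -3 + a$ ($X{\left(a \right)} = a - 3 = -3 + a$)
$N{\left(l,K \right)} = - \frac{9}{l} + 2 K + l \left(-3 + K\right)$ ($N{\left(l,K \right)} = \left(K + K\right) + \left(\left(-3 + K\right) l - \frac{9}{l}\right) = 2 K + \left(l \left(-3 + K\right) - \frac{9}{l}\right) = 2 K + \left(- \frac{9}{l} + l \left(-3 + K\right)\right) = - \frac{9}{l} + 2 K + l \left(-3 + K\right)$)
$N{\left(-62,10 + 30 \right)} + q = \frac{-9 - 62 \left(2 \left(10 + 30\right) - 62 \left(-3 + \left(10 + 30\right)\right)\right)}{-62} + 2244 = - \frac{-9 - 62 \left(2 \cdot 40 - 62 \left(-3 + 40\right)\right)}{62} + 2244 = - \frac{-9 - 62 \left(80 - 2294\right)}{62} + 2244 = - \frac{-9 - -137268}{62} + 2244 = - \frac{-9 + 137268}{62} + 2244 = \left(- \frac{1}{62}\right) 137259 + 2244 = - \frac{137259}{62} + 2244 = \frac{1869}{62}$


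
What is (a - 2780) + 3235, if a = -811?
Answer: -356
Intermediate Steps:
(a - 2780) + 3235 = (-811 - 2780) + 3235 = -3591 + 3235 = -356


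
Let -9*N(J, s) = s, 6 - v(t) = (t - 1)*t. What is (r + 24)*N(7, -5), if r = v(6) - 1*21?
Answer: -35/3 ≈ -11.667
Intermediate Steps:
v(t) = 6 - t*(-1 + t) (v(t) = 6 - (t - 1)*t = 6 - (-1 + t)*t = 6 - t*(-1 + t))
r = -45 (r = (6 + 6 - 1*6²) - 1*21 = (6 + 6 - 1*36) - 21 = (6 + 6 - 36) - 21 = -24 - 21 = -45)
N(J, s) = -s/9
(r + 24)*N(7, -5) = (-45 + 24)*(-⅑*(-5)) = -21*5/9 = -35/3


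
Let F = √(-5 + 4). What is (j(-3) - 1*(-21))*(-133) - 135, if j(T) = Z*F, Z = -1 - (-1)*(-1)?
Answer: -2928 + 266*I ≈ -2928.0 + 266.0*I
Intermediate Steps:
F = I (F = √(-1) = I ≈ 1.0*I)
Z = -2 (Z = -1 - 1*1 = -1 - 1 = -2)
j(T) = -2*I
(j(-3) - 1*(-21))*(-133) - 135 = (-2*I - 1*(-21))*(-133) - 135 = (-2*I + 21)*(-133) - 135 = (21 - 2*I)*(-133) - 135 = (-2793 + 266*I) - 135 = -2928 + 266*I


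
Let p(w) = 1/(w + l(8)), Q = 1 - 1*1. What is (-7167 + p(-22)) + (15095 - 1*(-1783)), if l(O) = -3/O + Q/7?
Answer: 1738261/179 ≈ 9711.0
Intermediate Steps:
Q = 0 (Q = 1 - 1 = 0)
l(O) = -3/O (l(O) = -3/O + 0/7 = -3/O + 0*(1/7) = -3/O + 0 = -3/O)
p(w) = 1/(-3/8 + w) (p(w) = 1/(w - 3/8) = 1/(-3/8 + w))
(-7167 + p(-22)) + (15095 - 1*(-1783)) = (-7167 + 8/(-3 + 8*(-22))) + (15095 - 1*(-1783)) = (-7167 + 8/(-3 - 176)) + (15095 + 1783) = (-7167 + 8/(-179)) + 16878 = (-7167 + 8*(-1/179)) + 16878 = (-7167 - 8/179) + 16878 = -1282901/179 + 16878 = 1738261/179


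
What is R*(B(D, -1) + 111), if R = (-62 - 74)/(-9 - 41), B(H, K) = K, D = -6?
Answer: 1496/5 ≈ 299.20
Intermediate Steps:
R = 68/25 (R = -136/(-50) = -136*(-1/50) = 68/25 ≈ 2.7200)
R*(B(D, -1) + 111) = 68*(-1 + 111)/25 = (68/25)*110 = 1496/5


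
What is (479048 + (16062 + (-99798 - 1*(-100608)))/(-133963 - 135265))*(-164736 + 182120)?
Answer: 560517171140912/67307 ≈ 8.3278e+9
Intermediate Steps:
(479048 + (16062 + (-99798 - 1*(-100608)))/(-133963 - 135265))*(-164736 + 182120) = (479048 + (16062 + (-99798 + 100608))/(-269228))*17384 = (479048 + (16062 + 810)*(-1/269228))*17384 = (479048 + 16872*(-1/269228))*17384 = (479048 - 4218/67307)*17384 = (32243279518/67307)*17384 = 560517171140912/67307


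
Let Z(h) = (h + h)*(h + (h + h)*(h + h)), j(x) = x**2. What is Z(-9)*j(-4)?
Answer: -90720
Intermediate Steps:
Z(h) = 2*h*(h + 4*h**2) (Z(h) = (2*h)*(h + (2*h)*(2*h)) = (2*h)*(h + 4*h**2) = 2*h*(h + 4*h**2))
Z(-9)*j(-4) = ((-9)**2*(2 + 8*(-9)))*(-4)**2 = (81*(2 - 72))*16 = (81*(-70))*16 = -5670*16 = -90720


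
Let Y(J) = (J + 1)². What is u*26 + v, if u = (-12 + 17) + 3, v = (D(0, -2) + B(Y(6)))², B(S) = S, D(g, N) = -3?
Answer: 2324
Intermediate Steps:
Y(J) = (1 + J)²
v = 2116 (v = (-3 + (1 + 6)²)² = (-3 + 7²)² = (-3 + 49)² = 46² = 2116)
u = 8 (u = 5 + 3 = 8)
u*26 + v = 8*26 + 2116 = 208 + 2116 = 2324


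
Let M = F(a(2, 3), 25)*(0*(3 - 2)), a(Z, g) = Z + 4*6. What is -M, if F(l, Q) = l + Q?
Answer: 0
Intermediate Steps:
a(Z, g) = 24 + Z (a(Z, g) = Z + 24 = 24 + Z)
F(l, Q) = Q + l
M = 0 (M = (25 + (24 + 2))*(0*(3 - 2)) = (25 + 26)*(0*1) = 51*0 = 0)
-M = -1*0 = 0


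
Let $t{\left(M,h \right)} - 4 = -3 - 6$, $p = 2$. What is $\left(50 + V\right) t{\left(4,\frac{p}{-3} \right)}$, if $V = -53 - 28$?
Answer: $155$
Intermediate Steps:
$t{\left(M,h \right)} = -5$ ($t{\left(M,h \right)} = 4 - 9 = -5$)
$V = -81$
$\left(50 + V\right) t{\left(4,\frac{p}{-3} \right)} = \left(50 - 81\right) \left(-5\right) = \left(-31\right) \left(-5\right) = 155$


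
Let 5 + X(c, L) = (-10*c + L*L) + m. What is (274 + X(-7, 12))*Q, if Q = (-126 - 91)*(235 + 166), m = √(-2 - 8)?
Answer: -42029211 - 87017*I*√10 ≈ -4.2029e+7 - 2.7517e+5*I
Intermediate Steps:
m = I*√10 (m = √(-10) = I*√10 ≈ 3.1623*I)
X(c, L) = -5 + L² - 10*c + I*√10 (X(c, L) = -5 + ((-10*c + L*L) + I*√10) = -5 + ((-10*c + L²) + I*√10) = -5 + ((L² - 10*c) + I*√10) = -5 + (L² - 10*c + I*√10) = -5 + L² - 10*c + I*√10)
Q = -87017 (Q = -217*401 = -87017)
(274 + X(-7, 12))*Q = (274 + (-5 + 12² - 10*(-7) + I*√10))*(-87017) = (274 + (-5 + 144 + 70 + I*√10))*(-87017) = (274 + (209 + I*√10))*(-87017) = (483 + I*√10)*(-87017) = -42029211 - 87017*I*√10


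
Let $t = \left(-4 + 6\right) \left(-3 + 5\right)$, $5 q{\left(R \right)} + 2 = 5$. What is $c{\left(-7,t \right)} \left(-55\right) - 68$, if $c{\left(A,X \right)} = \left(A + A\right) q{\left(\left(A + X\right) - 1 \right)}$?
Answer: $394$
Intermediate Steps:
$q{\left(R \right)} = \frac{3}{5}$ ($q{\left(R \right)} = - \frac{2}{5} + \frac{1}{5} \cdot 5 = - \frac{2}{5} + 1 = \frac{3}{5}$)
$t = 4$ ($t = 2 \cdot 2 = 4$)
$c{\left(A,X \right)} = \frac{6 A}{5}$ ($c{\left(A,X \right)} = \left(A + A\right) \frac{3}{5} = 2 A \frac{3}{5} = \frac{6 A}{5}$)
$c{\left(-7,t \right)} \left(-55\right) - 68 = \frac{6}{5} \left(-7\right) \left(-55\right) - 68 = \left(- \frac{42}{5}\right) \left(-55\right) - 68 = 462 - 68 = 394$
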